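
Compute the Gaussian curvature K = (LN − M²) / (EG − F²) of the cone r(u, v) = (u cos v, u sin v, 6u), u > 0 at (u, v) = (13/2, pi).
K = 0

Coefficients of the first fundamental form: E = 37, F = 0, G = u^2.
Coefficients of the second fundamental form: L = 0, M = 0, N = 6*sqrt(37)*u^2/(37*Abs(u)).
Assemble K = (LN − M²)/(EG − F²) = 0. At (u, v) = (13/2, pi): K = 0.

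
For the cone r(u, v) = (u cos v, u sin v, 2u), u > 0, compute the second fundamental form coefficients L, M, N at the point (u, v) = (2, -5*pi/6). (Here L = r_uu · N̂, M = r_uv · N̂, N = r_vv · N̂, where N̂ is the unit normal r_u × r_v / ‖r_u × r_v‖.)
L = 0;  M = 0;  N = 4*sqrt(5)/5

Compute the unit normal N̂(u, v) = (-2*sqrt(5)*u*cos(v)/(5*Abs(u)), -2*sqrt(5)*u*sin(v)/(5*Abs(u)), sqrt(5)*u/(5*Abs(u))), and the second partials r_uu, r_uv, r_vv. Take dot products:
  L(u, v) = r_uu · N̂ = 0,
  M(u, v) = r_uv · N̂ = 0,
  N(u, v) = r_vv · N̂ = 2*sqrt(5)*u^2/(5*Abs(u)).
Evaluating at (u, v) = (2, -5*pi/6):
  L = 0, M = 0, N = 4*sqrt(5)/5.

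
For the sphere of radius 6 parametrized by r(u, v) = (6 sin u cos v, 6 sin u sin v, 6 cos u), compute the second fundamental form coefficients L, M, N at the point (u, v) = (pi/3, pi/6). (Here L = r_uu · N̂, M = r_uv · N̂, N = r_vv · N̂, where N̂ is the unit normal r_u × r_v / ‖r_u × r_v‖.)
L = -6;  M = 0;  N = -9/2

Compute the unit normal N̂(u, v) = (sin(u)^2*cos(v)/Abs(sin(u)), sin(u)^2*sin(v)/Abs(sin(u)), sin(2*u)/(2*Abs(sin(u)))), and the second partials r_uu, r_uv, r_vv. Take dot products:
  L(u, v) = r_uu · N̂ = -6*sin(u)/Abs(sin(u)),
  M(u, v) = r_uv · N̂ = 0,
  N(u, v) = r_vv · N̂ = -6*sin(u)^3/Abs(sin(u)).
Evaluating at (u, v) = (pi/3, pi/6):
  L = -6, M = 0, N = -9/2.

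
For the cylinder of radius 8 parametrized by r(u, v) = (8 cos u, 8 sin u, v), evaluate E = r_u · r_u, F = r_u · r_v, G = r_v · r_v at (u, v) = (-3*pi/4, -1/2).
E = 64;  F = 0;  G = 1

Partials: r_u = (-8*sin(u), 8*cos(u), 0), r_v = (0, 0, 1). As functions of (u, v):
  E = r_u · r_u = 64,
  F = r_u · r_v = 0,
  G = r_v · r_v = 1.
Evaluating at (u, v) = (-3*pi/4, -1/2): E = 64, F = 0, G = 1.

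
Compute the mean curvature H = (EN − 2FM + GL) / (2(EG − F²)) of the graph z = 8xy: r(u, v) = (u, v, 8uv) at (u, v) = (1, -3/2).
H = 768*sqrt(209)/43681

With E = 64*v^2 + 1, F = 64*u*v, G = 64*u^2 + 1, L = 0, M = 8/sqrt(64*u^2 + 64*v^2 + 1), N = 0, assemble
  H = (EN − 2FM + GL) / (2(EG − F²)) = -512*u*v/(64*u^2 + 64*v^2 + 1)^(3/2).
At (u, v) = (1, -3/2): H = 768*sqrt(209)/43681.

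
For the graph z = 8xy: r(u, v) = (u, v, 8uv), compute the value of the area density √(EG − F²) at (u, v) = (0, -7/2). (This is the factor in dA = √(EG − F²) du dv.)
√(EG − F²)|_{(0, -7/2)} = sqrt(785)

E = 64*v^2 + 1, F = 64*u*v, G = 64*u^2 + 1, so EG − F² = 64*u^2 + 64*v^2 + 1. Taking the positive square root: √(EG − F²) = sqrt(64*u^2 + 64*v^2 + 1). At (u, v) = (0, -7/2): sqrt(785).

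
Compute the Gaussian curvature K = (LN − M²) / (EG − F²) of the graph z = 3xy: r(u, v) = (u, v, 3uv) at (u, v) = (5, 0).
K = -9/51076

Coefficients of the first fundamental form: E = 9*v^2 + 1, F = 9*u*v, G = 9*u^2 + 1.
Coefficients of the second fundamental form: L = 0, M = 3/sqrt(9*u^2 + 9*v^2 + 1), N = 0.
Assemble K = (LN − M²)/(EG − F²) = -9/(81*u^4 + 162*u^2*v^2 + 18*u^2 + 81*v^4 + 18*v^2 + 1). At (u, v) = (5, 0): K = -9/51076.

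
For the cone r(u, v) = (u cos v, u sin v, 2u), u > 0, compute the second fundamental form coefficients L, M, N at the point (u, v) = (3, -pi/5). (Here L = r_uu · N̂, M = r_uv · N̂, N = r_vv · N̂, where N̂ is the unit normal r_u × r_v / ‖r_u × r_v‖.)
L = 0;  M = 0;  N = 6*sqrt(5)/5

Compute the unit normal N̂(u, v) = (-2*sqrt(5)*u*cos(v)/(5*Abs(u)), -2*sqrt(5)*u*sin(v)/(5*Abs(u)), sqrt(5)*u/(5*Abs(u))), and the second partials r_uu, r_uv, r_vv. Take dot products:
  L(u, v) = r_uu · N̂ = 0,
  M(u, v) = r_uv · N̂ = 0,
  N(u, v) = r_vv · N̂ = 2*sqrt(5)*u^2/(5*Abs(u)).
Evaluating at (u, v) = (3, -pi/5):
  L = 0, M = 0, N = 6*sqrt(5)/5.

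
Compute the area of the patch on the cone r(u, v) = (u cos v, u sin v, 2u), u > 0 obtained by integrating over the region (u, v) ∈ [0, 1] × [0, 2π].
Area = sqrt(5)*pi

Area = ∫∫ √(EG − F²) du dv with √(EG − F²) = sqrt(5)*Abs(u). Integrating over [0, 1] × [0, 2π] gives sqrt(5)*pi.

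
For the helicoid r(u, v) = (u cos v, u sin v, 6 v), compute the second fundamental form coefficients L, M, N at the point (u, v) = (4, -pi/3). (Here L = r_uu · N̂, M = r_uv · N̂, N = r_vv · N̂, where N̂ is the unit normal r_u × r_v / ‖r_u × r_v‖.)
L = 0;  M = -3*sqrt(13)/13;  N = 0

Compute the unit normal N̂(u, v) = (6*sin(v)/sqrt(u^2 + 36), -6*cos(v)/sqrt(u^2 + 36), u/sqrt(u^2 + 36)), and the second partials r_uu, r_uv, r_vv. Take dot products:
  L(u, v) = r_uu · N̂ = 0,
  M(u, v) = r_uv · N̂ = -6/sqrt(u^2 + 36),
  N(u, v) = r_vv · N̂ = 0.
Evaluating at (u, v) = (4, -pi/3):
  L = 0, M = -3*sqrt(13)/13, N = 0.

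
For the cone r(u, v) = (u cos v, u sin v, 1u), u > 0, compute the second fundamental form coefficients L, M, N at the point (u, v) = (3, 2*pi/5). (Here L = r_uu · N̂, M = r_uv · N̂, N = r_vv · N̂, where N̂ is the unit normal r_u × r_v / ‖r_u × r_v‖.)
L = 0;  M = 0;  N = 3*sqrt(2)/2

Compute the unit normal N̂(u, v) = (-sqrt(2)*u*cos(v)/(2*Abs(u)), -sqrt(2)*u*sin(v)/(2*Abs(u)), sqrt(2)*u/(2*Abs(u))), and the second partials r_uu, r_uv, r_vv. Take dot products:
  L(u, v) = r_uu · N̂ = 0,
  M(u, v) = r_uv · N̂ = 0,
  N(u, v) = r_vv · N̂ = sqrt(2)*u^2/(2*Abs(u)).
Evaluating at (u, v) = (3, 2*pi/5):
  L = 0, M = 0, N = 3*sqrt(2)/2.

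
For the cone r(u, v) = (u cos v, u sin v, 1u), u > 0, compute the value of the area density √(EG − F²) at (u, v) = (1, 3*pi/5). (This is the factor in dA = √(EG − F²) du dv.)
√(EG − F²)|_{(1, 3*pi/5)} = sqrt(2)

E = 2, F = 0, G = u^2, so EG − F² = 2*u^2. Taking the positive square root: √(EG − F²) = sqrt(2)*Abs(u). At (u, v) = (1, 3*pi/5): sqrt(2).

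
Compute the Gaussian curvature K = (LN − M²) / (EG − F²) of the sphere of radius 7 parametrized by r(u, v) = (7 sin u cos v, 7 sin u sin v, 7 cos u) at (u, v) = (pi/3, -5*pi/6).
K = 1/49

Coefficients of the first fundamental form: E = 49, F = 0, G = 49*sin(u)^2.
Coefficients of the second fundamental form: L = -7*sin(u)/Abs(sin(u)), M = 0, N = -7*sin(u)^3/Abs(sin(u)).
Assemble K = (LN − M²)/(EG − F²) = 1/49. At (u, v) = (pi/3, -5*pi/6): K = 1/49.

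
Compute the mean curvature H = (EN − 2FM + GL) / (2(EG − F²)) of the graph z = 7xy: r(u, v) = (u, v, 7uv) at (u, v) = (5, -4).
H = 343*sqrt(2010)/202005

With E = 49*v^2 + 1, F = 49*u*v, G = 49*u^2 + 1, L = 0, M = 7/sqrt(49*u^2 + 49*v^2 + 1), N = 0, assemble
  H = (EN − 2FM + GL) / (2(EG − F²)) = -343*u*v/(49*u^2 + 49*v^2 + 1)^(3/2).
At (u, v) = (5, -4): H = 343*sqrt(2010)/202005.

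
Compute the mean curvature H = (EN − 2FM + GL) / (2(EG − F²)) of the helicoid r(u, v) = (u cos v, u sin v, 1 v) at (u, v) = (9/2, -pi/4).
H = 0

With E = 1, F = 0, G = u^2 + 1, L = 0, M = -1/sqrt(u^2 + 1), N = 0, assemble
  H = (EN − 2FM + GL) / (2(EG − F²)) = 0.
At (u, v) = (9/2, -pi/4): H = 0.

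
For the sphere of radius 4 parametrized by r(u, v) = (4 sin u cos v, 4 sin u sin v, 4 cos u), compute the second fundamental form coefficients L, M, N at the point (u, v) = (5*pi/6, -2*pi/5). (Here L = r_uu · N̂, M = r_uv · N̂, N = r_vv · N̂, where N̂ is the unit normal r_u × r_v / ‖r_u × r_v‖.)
L = -4;  M = 0;  N = -1

Compute the unit normal N̂(u, v) = (sin(u)^2*cos(v)/Abs(sin(u)), sin(u)^2*sin(v)/Abs(sin(u)), sin(2*u)/(2*Abs(sin(u)))), and the second partials r_uu, r_uv, r_vv. Take dot products:
  L(u, v) = r_uu · N̂ = -4*sin(u)/Abs(sin(u)),
  M(u, v) = r_uv · N̂ = 0,
  N(u, v) = r_vv · N̂ = -4*sin(u)^3/Abs(sin(u)).
Evaluating at (u, v) = (5*pi/6, -2*pi/5):
  L = -4, M = 0, N = -1.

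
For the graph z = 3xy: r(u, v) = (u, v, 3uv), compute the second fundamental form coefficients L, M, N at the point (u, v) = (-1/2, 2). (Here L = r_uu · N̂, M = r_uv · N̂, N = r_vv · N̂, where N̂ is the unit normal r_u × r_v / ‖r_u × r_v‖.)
L = 0;  M = 6*sqrt(157)/157;  N = 0

Compute the unit normal N̂(u, v) = (-3*v/sqrt(9*u^2 + 9*v^2 + 1), -3*u/sqrt(9*u^2 + 9*v^2 + 1), 1/sqrt(9*u^2 + 9*v^2 + 1)), and the second partials r_uu, r_uv, r_vv. Take dot products:
  L(u, v) = r_uu · N̂ = 0,
  M(u, v) = r_uv · N̂ = 3/sqrt(9*u^2 + 9*v^2 + 1),
  N(u, v) = r_vv · N̂ = 0.
Evaluating at (u, v) = (-1/2, 2):
  L = 0, M = 6*sqrt(157)/157, N = 0.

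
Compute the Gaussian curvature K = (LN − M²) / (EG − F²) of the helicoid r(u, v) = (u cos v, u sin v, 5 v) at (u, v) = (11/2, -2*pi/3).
K = -400/48841

Coefficients of the first fundamental form: E = 1, F = 0, G = u^2 + 25.
Coefficients of the second fundamental form: L = 0, M = -5/sqrt(u^2 + 25), N = 0.
Assemble K = (LN − M²)/(EG − F²) = -25/(u^2 + 25)^2. At (u, v) = (11/2, -2*pi/3): K = -400/48841.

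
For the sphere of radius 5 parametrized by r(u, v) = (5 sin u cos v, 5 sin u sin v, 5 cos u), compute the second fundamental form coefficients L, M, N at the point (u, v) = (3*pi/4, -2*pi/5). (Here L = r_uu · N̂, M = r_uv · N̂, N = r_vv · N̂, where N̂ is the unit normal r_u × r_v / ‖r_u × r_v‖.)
L = -5;  M = 0;  N = -5/2

Compute the unit normal N̂(u, v) = (sin(u)^2*cos(v)/Abs(sin(u)), sin(u)^2*sin(v)/Abs(sin(u)), sin(2*u)/(2*Abs(sin(u)))), and the second partials r_uu, r_uv, r_vv. Take dot products:
  L(u, v) = r_uu · N̂ = -5*sin(u)/Abs(sin(u)),
  M(u, v) = r_uv · N̂ = 0,
  N(u, v) = r_vv · N̂ = -5*sin(u)^3/Abs(sin(u)).
Evaluating at (u, v) = (3*pi/4, -2*pi/5):
  L = -5, M = 0, N = -5/2.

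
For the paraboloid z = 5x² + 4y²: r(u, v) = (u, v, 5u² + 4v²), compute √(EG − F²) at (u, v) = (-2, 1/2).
√(EG − F²)|_{(-2, 1/2)} = sqrt(417)

E = 100*u^2 + 1, F = 80*u*v, G = 64*v^2 + 1; EG − F² = 100*u^2 + 64*v^2 + 1; √(EG − F²) = sqrt(100*u^2 + 64*v^2 + 1). At the given point: sqrt(417).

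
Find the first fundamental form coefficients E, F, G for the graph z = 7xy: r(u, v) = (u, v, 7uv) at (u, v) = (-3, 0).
E = 1;  F = 0;  G = 442

Partials: r_u = (1, 0, 7*v), r_v = (0, 1, 7*u). As functions of (u, v):
  E = r_u · r_u = 49*v^2 + 1,
  F = r_u · r_v = 49*u*v,
  G = r_v · r_v = 49*u^2 + 1.
Evaluating at (u, v) = (-3, 0): E = 1, F = 0, G = 442.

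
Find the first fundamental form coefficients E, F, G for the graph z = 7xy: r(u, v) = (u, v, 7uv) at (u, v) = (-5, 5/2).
E = 1229/4;  F = -1225/2;  G = 1226

Partials: r_u = (1, 0, 7*v), r_v = (0, 1, 7*u). As functions of (u, v):
  E = r_u · r_u = 49*v^2 + 1,
  F = r_u · r_v = 49*u*v,
  G = r_v · r_v = 49*u^2 + 1.
Evaluating at (u, v) = (-5, 5/2): E = 1229/4, F = -1225/2, G = 1226.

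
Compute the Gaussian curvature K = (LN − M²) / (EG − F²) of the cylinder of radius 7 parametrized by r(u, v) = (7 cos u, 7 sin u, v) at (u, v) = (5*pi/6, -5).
K = 0

Coefficients of the first fundamental form: E = 49, F = 0, G = 1.
Coefficients of the second fundamental form: L = -7, M = 0, N = 0.
Assemble K = (LN − M²)/(EG − F²) = 0. At (u, v) = (5*pi/6, -5): K = 0.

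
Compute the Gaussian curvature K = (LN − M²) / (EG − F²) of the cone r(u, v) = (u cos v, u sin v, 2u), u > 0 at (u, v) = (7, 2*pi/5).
K = 0

Coefficients of the first fundamental form: E = 5, F = 0, G = u^2.
Coefficients of the second fundamental form: L = 0, M = 0, N = 2*sqrt(5)*u^2/(5*Abs(u)).
Assemble K = (LN − M²)/(EG − F²) = 0. At (u, v) = (7, 2*pi/5): K = 0.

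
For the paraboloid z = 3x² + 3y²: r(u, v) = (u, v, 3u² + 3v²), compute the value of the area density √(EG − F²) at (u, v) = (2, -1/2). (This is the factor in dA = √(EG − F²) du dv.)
√(EG − F²)|_{(2, -1/2)} = sqrt(154)

E = 36*u^2 + 1, F = 36*u*v, G = 36*v^2 + 1, so EG − F² = 36*u^2 + 36*v^2 + 1. Taking the positive square root: √(EG − F²) = sqrt(36*u^2 + 36*v^2 + 1). At (u, v) = (2, -1/2): sqrt(154).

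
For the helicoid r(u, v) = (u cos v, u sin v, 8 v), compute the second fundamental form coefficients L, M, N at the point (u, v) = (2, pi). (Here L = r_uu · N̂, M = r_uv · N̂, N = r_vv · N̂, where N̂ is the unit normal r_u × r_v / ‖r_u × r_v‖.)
L = 0;  M = -4*sqrt(17)/17;  N = 0

Compute the unit normal N̂(u, v) = (8*sin(v)/sqrt(u^2 + 64), -8*cos(v)/sqrt(u^2 + 64), u/sqrt(u^2 + 64)), and the second partials r_uu, r_uv, r_vv. Take dot products:
  L(u, v) = r_uu · N̂ = 0,
  M(u, v) = r_uv · N̂ = -8/sqrt(u^2 + 64),
  N(u, v) = r_vv · N̂ = 0.
Evaluating at (u, v) = (2, pi):
  L = 0, M = -4*sqrt(17)/17, N = 0.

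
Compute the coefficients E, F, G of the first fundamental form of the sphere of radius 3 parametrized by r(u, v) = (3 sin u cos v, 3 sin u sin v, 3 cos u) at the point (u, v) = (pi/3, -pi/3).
E = 9;  F = 0;  G = 27/4

Partials: r_u = (3*cos(u)*cos(v), 3*sin(v)*cos(u), -3*sin(u)), r_v = (-3*sin(u)*sin(v), 3*sin(u)*cos(v), 0). As functions of (u, v):
  E = r_u · r_u = 9,
  F = r_u · r_v = 0,
  G = r_v · r_v = 9*sin(u)^2.
Evaluating at (u, v) = (pi/3, -pi/3): E = 9, F = 0, G = 27/4.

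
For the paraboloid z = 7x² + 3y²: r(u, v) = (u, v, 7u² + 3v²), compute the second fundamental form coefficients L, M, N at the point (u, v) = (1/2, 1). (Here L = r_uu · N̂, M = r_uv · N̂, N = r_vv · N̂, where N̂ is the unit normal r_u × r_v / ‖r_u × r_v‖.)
L = 7*sqrt(86)/43;  M = 0;  N = 3*sqrt(86)/43

Compute the unit normal N̂(u, v) = (-14*u/sqrt(196*u^2 + 36*v^2 + 1), -6*v/sqrt(196*u^2 + 36*v^2 + 1), 1/sqrt(196*u^2 + 36*v^2 + 1)), and the second partials r_uu, r_uv, r_vv. Take dot products:
  L(u, v) = r_uu · N̂ = 14/sqrt(196*u^2 + 36*v^2 + 1),
  M(u, v) = r_uv · N̂ = 0,
  N(u, v) = r_vv · N̂ = 6/sqrt(196*u^2 + 36*v^2 + 1).
Evaluating at (u, v) = (1/2, 1):
  L = 7*sqrt(86)/43, M = 0, N = 3*sqrt(86)/43.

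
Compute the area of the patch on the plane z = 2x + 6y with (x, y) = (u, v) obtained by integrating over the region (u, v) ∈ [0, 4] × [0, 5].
Area = 20*sqrt(41)

Area = ∫∫ √(EG − F²) du dv with √(EG − F²) = sqrt(41). Integrating over [0, 4] × [0, 5] gives 20*sqrt(41).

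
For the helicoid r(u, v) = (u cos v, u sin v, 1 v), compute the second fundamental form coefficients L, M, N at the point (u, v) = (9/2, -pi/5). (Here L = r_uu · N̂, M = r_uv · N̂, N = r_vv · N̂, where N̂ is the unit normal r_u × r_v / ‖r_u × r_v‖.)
L = 0;  M = -2*sqrt(85)/85;  N = 0

Compute the unit normal N̂(u, v) = (sin(v)/sqrt(u^2 + 1), -cos(v)/sqrt(u^2 + 1), u/sqrt(u^2 + 1)), and the second partials r_uu, r_uv, r_vv. Take dot products:
  L(u, v) = r_uu · N̂ = 0,
  M(u, v) = r_uv · N̂ = -1/sqrt(u^2 + 1),
  N(u, v) = r_vv · N̂ = 0.
Evaluating at (u, v) = (9/2, -pi/5):
  L = 0, M = -2*sqrt(85)/85, N = 0.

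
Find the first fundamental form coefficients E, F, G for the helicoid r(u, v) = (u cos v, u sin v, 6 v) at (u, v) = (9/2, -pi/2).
E = 1;  F = 0;  G = 225/4

Partials: r_u = (cos(v), sin(v), 0), r_v = (-u*sin(v), u*cos(v), 6). As functions of (u, v):
  E = r_u · r_u = 1,
  F = r_u · r_v = 0,
  G = r_v · r_v = u^2 + 36.
Evaluating at (u, v) = (9/2, -pi/2): E = 1, F = 0, G = 225/4.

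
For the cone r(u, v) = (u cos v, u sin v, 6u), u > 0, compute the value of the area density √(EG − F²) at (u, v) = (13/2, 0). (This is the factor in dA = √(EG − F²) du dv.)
√(EG − F²)|_{(13/2, 0)} = 13*sqrt(37)/2

E = 37, F = 0, G = u^2, so EG − F² = 37*u^2. Taking the positive square root: √(EG − F²) = sqrt(37)*Abs(u). At (u, v) = (13/2, 0): 13*sqrt(37)/2.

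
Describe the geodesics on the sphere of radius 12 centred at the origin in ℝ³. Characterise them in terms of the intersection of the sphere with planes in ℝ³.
Geodesics on the sphere of radius 12 are great circles — circles of radius 12 obtained as the intersection of the sphere with planes through the origin (the centre of the sphere).

A curve α(t) of nonzero constant speed on the sphere of radius 12 is a geodesic iff its acceleration α̈ is everywhere normal to the surface, i.e. parallel to the radial vector α(t). Then d/dt(α × α̇) = α̇ × α̇ + α × α̈ = 0, so α × α̇ is a constant vector n ≠ 0 and α(t) · n = 0 for all t: α lies in the plane through the origin with normal n. The intersection of that plane with the sphere is a circle of radius 12 (a great circle). Conversely, a great circle traversed at constant speed has centripetal acceleration pointing at the origin, hence normal to the sphere, so every great circle is a geodesic.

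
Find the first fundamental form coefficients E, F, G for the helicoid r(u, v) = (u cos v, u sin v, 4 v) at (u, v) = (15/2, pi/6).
E = 1;  F = 0;  G = 289/4

Partials: r_u = (cos(v), sin(v), 0), r_v = (-u*sin(v), u*cos(v), 4). As functions of (u, v):
  E = r_u · r_u = 1,
  F = r_u · r_v = 0,
  G = r_v · r_v = u^2 + 16.
Evaluating at (u, v) = (15/2, pi/6): E = 1, F = 0, G = 289/4.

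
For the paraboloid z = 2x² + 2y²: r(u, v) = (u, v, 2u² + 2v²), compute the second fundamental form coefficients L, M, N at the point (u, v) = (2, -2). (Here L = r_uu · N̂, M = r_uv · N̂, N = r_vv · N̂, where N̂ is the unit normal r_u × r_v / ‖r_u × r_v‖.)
L = 4*sqrt(129)/129;  M = 0;  N = 4*sqrt(129)/129

Compute the unit normal N̂(u, v) = (-4*u/sqrt(16*u^2 + 16*v^2 + 1), -4*v/sqrt(16*u^2 + 16*v^2 + 1), 1/sqrt(16*u^2 + 16*v^2 + 1)), and the second partials r_uu, r_uv, r_vv. Take dot products:
  L(u, v) = r_uu · N̂ = 4/sqrt(16*u^2 + 16*v^2 + 1),
  M(u, v) = r_uv · N̂ = 0,
  N(u, v) = r_vv · N̂ = 4/sqrt(16*u^2 + 16*v^2 + 1).
Evaluating at (u, v) = (2, -2):
  L = 4*sqrt(129)/129, M = 0, N = 4*sqrt(129)/129.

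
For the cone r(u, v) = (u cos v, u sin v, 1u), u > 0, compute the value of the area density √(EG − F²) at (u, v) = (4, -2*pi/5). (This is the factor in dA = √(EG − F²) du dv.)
√(EG − F²)|_{(4, -2*pi/5)} = 4*sqrt(2)

E = 2, F = 0, G = u^2, so EG − F² = 2*u^2. Taking the positive square root: √(EG − F²) = sqrt(2)*Abs(u). At (u, v) = (4, -2*pi/5): 4*sqrt(2).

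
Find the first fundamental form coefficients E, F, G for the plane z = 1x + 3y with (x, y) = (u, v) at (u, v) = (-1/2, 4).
E = 2;  F = 3;  G = 10

Partials: r_u = (1, 0, 1), r_v = (0, 1, 3). As functions of (u, v):
  E = r_u · r_u = 2,
  F = r_u · r_v = 3,
  G = r_v · r_v = 10.
Evaluating at (u, v) = (-1/2, 4): E = 2, F = 3, G = 10.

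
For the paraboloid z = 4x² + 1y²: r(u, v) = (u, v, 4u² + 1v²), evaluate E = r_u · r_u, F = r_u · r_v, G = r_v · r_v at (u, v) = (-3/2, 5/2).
E = 145;  F = -60;  G = 26

Partials: r_u = (1, 0, 8*u), r_v = (0, 1, 2*v). As functions of (u, v):
  E = r_u · r_u = 64*u^2 + 1,
  F = r_u · r_v = 16*u*v,
  G = r_v · r_v = 4*v^2 + 1.
Evaluating at (u, v) = (-3/2, 5/2): E = 145, F = -60, G = 26.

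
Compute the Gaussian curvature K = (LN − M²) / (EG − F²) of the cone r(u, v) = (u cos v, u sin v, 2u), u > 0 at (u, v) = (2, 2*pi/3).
K = 0

Coefficients of the first fundamental form: E = 5, F = 0, G = u^2.
Coefficients of the second fundamental form: L = 0, M = 0, N = 2*sqrt(5)*u^2/(5*Abs(u)).
Assemble K = (LN − M²)/(EG − F²) = 0. At (u, v) = (2, 2*pi/3): K = 0.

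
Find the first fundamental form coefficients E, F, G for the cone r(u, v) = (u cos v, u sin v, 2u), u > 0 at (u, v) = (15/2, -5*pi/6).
E = 5;  F = 0;  G = 225/4

Partials: r_u = (cos(v), sin(v), 2), r_v = (-u*sin(v), u*cos(v), 0). As functions of (u, v):
  E = r_u · r_u = 5,
  F = r_u · r_v = 0,
  G = r_v · r_v = u^2.
Evaluating at (u, v) = (15/2, -5*pi/6): E = 5, F = 0, G = 225/4.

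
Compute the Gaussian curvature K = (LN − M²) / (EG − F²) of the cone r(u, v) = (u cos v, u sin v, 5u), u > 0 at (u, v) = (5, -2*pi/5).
K = 0

Coefficients of the first fundamental form: E = 26, F = 0, G = u^2.
Coefficients of the second fundamental form: L = 0, M = 0, N = 5*sqrt(26)*u^2/(26*Abs(u)).
Assemble K = (LN − M²)/(EG − F²) = 0. At (u, v) = (5, -2*pi/5): K = 0.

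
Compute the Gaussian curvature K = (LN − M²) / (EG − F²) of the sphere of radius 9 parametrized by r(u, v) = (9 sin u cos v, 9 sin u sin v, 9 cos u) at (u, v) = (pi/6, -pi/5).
K = 1/81

Coefficients of the first fundamental form: E = 81, F = 0, G = 81*sin(u)^2.
Coefficients of the second fundamental form: L = -9*sin(u)/Abs(sin(u)), M = 0, N = -9*sin(u)^3/Abs(sin(u)).
Assemble K = (LN − M²)/(EG − F²) = 1/81. At (u, v) = (pi/6, -pi/5): K = 1/81.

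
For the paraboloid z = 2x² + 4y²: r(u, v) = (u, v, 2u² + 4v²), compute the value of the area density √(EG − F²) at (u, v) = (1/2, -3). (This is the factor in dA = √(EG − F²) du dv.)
√(EG − F²)|_{(1/2, -3)} = sqrt(581)

E = 16*u^2 + 1, F = 32*u*v, G = 64*v^2 + 1, so EG − F² = 16*u^2 + 64*v^2 + 1. Taking the positive square root: √(EG − F²) = sqrt(16*u^2 + 64*v^2 + 1). At (u, v) = (1/2, -3): sqrt(581).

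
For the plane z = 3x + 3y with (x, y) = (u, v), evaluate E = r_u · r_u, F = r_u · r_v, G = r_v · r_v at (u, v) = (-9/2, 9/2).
E = 10;  F = 9;  G = 10

Partials: r_u = (1, 0, 3), r_v = (0, 1, 3). As functions of (u, v):
  E = r_u · r_u = 10,
  F = r_u · r_v = 9,
  G = r_v · r_v = 10.
Evaluating at (u, v) = (-9/2, 9/2): E = 10, F = 9, G = 10.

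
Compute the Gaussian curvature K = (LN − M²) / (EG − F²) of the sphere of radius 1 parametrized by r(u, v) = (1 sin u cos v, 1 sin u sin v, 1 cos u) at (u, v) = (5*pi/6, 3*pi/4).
K = 1

Coefficients of the first fundamental form: E = 1, F = 0, G = sin(u)^2.
Coefficients of the second fundamental form: L = -sin(u)/Abs(sin(u)), M = 0, N = -sin(u)^3/Abs(sin(u)).
Assemble K = (LN − M²)/(EG − F²) = 1. At (u, v) = (5*pi/6, 3*pi/4): K = 1.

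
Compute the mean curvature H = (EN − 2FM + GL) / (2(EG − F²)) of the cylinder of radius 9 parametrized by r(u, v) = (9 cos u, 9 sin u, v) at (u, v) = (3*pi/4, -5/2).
H = -1/18

With E = 81, F = 0, G = 1, L = -9, M = 0, N = 0, assemble
  H = (EN − 2FM + GL) / (2(EG − F²)) = -1/18.
At (u, v) = (3*pi/4, -5/2): H = -1/18.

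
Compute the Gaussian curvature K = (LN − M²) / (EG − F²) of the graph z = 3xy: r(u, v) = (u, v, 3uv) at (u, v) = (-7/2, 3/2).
K = -36/69169

Coefficients of the first fundamental form: E = 9*v^2 + 1, F = 9*u*v, G = 9*u^2 + 1.
Coefficients of the second fundamental form: L = 0, M = 3/sqrt(9*u^2 + 9*v^2 + 1), N = 0.
Assemble K = (LN − M²)/(EG − F²) = -9/(81*u^4 + 162*u^2*v^2 + 18*u^2 + 81*v^4 + 18*v^2 + 1). At (u, v) = (-7/2, 3/2): K = -36/69169.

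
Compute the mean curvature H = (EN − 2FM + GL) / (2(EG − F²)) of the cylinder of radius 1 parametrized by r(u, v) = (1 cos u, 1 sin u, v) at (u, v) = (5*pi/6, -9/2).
H = -1/2

With E = 1, F = 0, G = 1, L = -1, M = 0, N = 0, assemble
  H = (EN − 2FM + GL) / (2(EG − F²)) = -1/2.
At (u, v) = (5*pi/6, -9/2): H = -1/2.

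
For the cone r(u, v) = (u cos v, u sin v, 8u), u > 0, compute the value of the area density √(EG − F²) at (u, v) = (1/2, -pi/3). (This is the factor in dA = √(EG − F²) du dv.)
√(EG − F²)|_{(1/2, -pi/3)} = sqrt(65)/2

E = 65, F = 0, G = u^2, so EG − F² = 65*u^2. Taking the positive square root: √(EG − F²) = sqrt(65)*Abs(u). At (u, v) = (1/2, -pi/3): sqrt(65)/2.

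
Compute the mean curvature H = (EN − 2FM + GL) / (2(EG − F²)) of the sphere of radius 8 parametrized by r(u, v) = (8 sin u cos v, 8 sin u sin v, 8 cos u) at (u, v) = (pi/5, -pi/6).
H = -1/8

With E = 64, F = 0, G = 64*sin(u)^2, L = -8*sin(u)/Abs(sin(u)), M = 0, N = -8*sin(u)^3/Abs(sin(u)), assemble
  H = (EN − 2FM + GL) / (2(EG − F²)) = -sin(u)/(8*Abs(sin(u))).
At (u, v) = (pi/5, -pi/6): H = -1/8.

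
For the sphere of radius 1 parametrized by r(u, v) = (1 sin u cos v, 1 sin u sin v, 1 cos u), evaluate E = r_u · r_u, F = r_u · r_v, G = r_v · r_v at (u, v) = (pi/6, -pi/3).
E = 1;  F = 0;  G = 1/4

Partials: r_u = (cos(u)*cos(v), sin(v)*cos(u), -sin(u)), r_v = (-sin(u)*sin(v), sin(u)*cos(v), 0). As functions of (u, v):
  E = r_u · r_u = 1,
  F = r_u · r_v = 0,
  G = r_v · r_v = sin(u)^2.
Evaluating at (u, v) = (pi/6, -pi/3): E = 1, F = 0, G = 1/4.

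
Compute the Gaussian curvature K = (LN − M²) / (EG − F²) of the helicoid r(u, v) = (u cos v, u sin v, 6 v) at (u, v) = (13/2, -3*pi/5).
K = -576/97969

Coefficients of the first fundamental form: E = 1, F = 0, G = u^2 + 36.
Coefficients of the second fundamental form: L = 0, M = -6/sqrt(u^2 + 36), N = 0.
Assemble K = (LN − M²)/(EG − F²) = -36/(u^2 + 36)^2. At (u, v) = (13/2, -3*pi/5): K = -576/97969.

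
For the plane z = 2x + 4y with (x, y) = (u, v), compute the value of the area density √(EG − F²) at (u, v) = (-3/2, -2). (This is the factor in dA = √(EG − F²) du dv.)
√(EG − F²)|_{(-3/2, -2)} = sqrt(21)

E = 5, F = 8, G = 17, so EG − F² = 21. Taking the positive square root: √(EG − F²) = sqrt(21). At (u, v) = (-3/2, -2): sqrt(21).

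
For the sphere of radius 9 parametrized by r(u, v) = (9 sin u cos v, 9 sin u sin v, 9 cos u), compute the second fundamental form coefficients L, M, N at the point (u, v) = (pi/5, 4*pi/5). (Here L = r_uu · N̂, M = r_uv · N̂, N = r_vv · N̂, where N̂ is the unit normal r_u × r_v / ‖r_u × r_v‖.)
L = -9;  M = 0;  N = -45/8 + 9*sqrt(5)/8

Compute the unit normal N̂(u, v) = (sin(u)^2*cos(v)/Abs(sin(u)), sin(u)^2*sin(v)/Abs(sin(u)), sin(2*u)/(2*Abs(sin(u)))), and the second partials r_uu, r_uv, r_vv. Take dot products:
  L(u, v) = r_uu · N̂ = -9*sin(u)/Abs(sin(u)),
  M(u, v) = r_uv · N̂ = 0,
  N(u, v) = r_vv · N̂ = -9*sin(u)^3/Abs(sin(u)).
Evaluating at (u, v) = (pi/5, 4*pi/5):
  L = -9, M = 0, N = -45/8 + 9*sqrt(5)/8.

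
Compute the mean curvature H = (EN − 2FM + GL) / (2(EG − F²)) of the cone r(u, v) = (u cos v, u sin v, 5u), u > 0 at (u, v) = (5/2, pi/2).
H = sqrt(26)/26

With E = 26, F = 0, G = u^2, L = 0, M = 0, N = 5*sqrt(26)*u^2/(26*Abs(u)), assemble
  H = (EN − 2FM + GL) / (2(EG − F²)) = 5*sqrt(26)/(52*Abs(u)).
At (u, v) = (5/2, pi/2): H = sqrt(26)/26.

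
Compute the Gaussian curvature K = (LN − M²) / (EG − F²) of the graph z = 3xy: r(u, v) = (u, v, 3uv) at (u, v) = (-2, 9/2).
K = -144/769129

Coefficients of the first fundamental form: E = 9*v^2 + 1, F = 9*u*v, G = 9*u^2 + 1.
Coefficients of the second fundamental form: L = 0, M = 3/sqrt(9*u^2 + 9*v^2 + 1), N = 0.
Assemble K = (LN − M²)/(EG − F²) = -9/(81*u^4 + 162*u^2*v^2 + 18*u^2 + 81*v^4 + 18*v^2 + 1). At (u, v) = (-2, 9/2): K = -144/769129.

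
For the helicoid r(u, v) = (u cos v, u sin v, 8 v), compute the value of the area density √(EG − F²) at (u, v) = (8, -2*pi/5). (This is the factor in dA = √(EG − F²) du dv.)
√(EG − F²)|_{(8, -2*pi/5)} = 8*sqrt(2)

E = 1, F = 0, G = u^2 + 64, so EG − F² = u^2 + 64. Taking the positive square root: √(EG − F²) = sqrt(u^2 + 64). At (u, v) = (8, -2*pi/5): 8*sqrt(2).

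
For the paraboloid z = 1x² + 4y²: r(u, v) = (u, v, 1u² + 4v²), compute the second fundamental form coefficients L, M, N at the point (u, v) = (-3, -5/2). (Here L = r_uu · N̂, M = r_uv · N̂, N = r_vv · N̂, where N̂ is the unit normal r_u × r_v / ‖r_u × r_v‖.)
L = 2*sqrt(437)/437;  M = 0;  N = 8*sqrt(437)/437

Compute the unit normal N̂(u, v) = (-2*u/sqrt(4*u^2 + 64*v^2 + 1), -8*v/sqrt(4*u^2 + 64*v^2 + 1), 1/sqrt(4*u^2 + 64*v^2 + 1)), and the second partials r_uu, r_uv, r_vv. Take dot products:
  L(u, v) = r_uu · N̂ = 2/sqrt(4*u^2 + 64*v^2 + 1),
  M(u, v) = r_uv · N̂ = 0,
  N(u, v) = r_vv · N̂ = 8/sqrt(4*u^2 + 64*v^2 + 1).
Evaluating at (u, v) = (-3, -5/2):
  L = 2*sqrt(437)/437, M = 0, N = 8*sqrt(437)/437.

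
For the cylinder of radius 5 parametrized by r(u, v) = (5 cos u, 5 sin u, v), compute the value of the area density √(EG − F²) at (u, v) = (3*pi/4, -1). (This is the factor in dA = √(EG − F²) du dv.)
√(EG − F²)|_{(3*pi/4, -1)} = 5

E = 25, F = 0, G = 1, so EG − F² = 25. Taking the positive square root: √(EG − F²) = 5. At (u, v) = (3*pi/4, -1): 5.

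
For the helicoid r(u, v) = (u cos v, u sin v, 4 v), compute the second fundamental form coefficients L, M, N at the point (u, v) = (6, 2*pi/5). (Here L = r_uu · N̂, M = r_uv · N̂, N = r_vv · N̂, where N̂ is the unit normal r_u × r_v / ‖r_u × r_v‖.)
L = 0;  M = -2*sqrt(13)/13;  N = 0

Compute the unit normal N̂(u, v) = (4*sin(v)/sqrt(u^2 + 16), -4*cos(v)/sqrt(u^2 + 16), u/sqrt(u^2 + 16)), and the second partials r_uu, r_uv, r_vv. Take dot products:
  L(u, v) = r_uu · N̂ = 0,
  M(u, v) = r_uv · N̂ = -4/sqrt(u^2 + 16),
  N(u, v) = r_vv · N̂ = 0.
Evaluating at (u, v) = (6, 2*pi/5):
  L = 0, M = -2*sqrt(13)/13, N = 0.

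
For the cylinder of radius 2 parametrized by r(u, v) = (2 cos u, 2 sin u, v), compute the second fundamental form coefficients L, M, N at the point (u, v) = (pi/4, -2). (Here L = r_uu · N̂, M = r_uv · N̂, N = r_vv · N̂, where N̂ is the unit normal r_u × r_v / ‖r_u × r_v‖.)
L = -2;  M = 0;  N = 0

Compute the unit normal N̂(u, v) = (cos(u), sin(u), 0), and the second partials r_uu, r_uv, r_vv. Take dot products:
  L(u, v) = r_uu · N̂ = -2,
  M(u, v) = r_uv · N̂ = 0,
  N(u, v) = r_vv · N̂ = 0.
Evaluating at (u, v) = (pi/4, -2):
  L = -2, M = 0, N = 0.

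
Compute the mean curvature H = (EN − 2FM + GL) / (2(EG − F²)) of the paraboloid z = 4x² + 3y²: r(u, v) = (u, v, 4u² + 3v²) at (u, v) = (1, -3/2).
H = 523*sqrt(146)/21316

With E = 64*u^2 + 1, F = 48*u*v, G = 36*v^2 + 1, L = 8/sqrt(64*u^2 + 36*v^2 + 1), M = 0, N = 6/sqrt(64*u^2 + 36*v^2 + 1), assemble
  H = (EN − 2FM + GL) / (2(EG − F²)) = (192*u^2 + 144*v^2 + 7)/(64*u^2 + 36*v^2 + 1)^(3/2).
At (u, v) = (1, -3/2): H = 523*sqrt(146)/21316.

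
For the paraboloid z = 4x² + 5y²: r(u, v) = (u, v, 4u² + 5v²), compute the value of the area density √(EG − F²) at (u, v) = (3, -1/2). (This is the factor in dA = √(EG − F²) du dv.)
√(EG − F²)|_{(3, -1/2)} = sqrt(602)

E = 64*u^2 + 1, F = 80*u*v, G = 100*v^2 + 1, so EG − F² = 64*u^2 + 100*v^2 + 1. Taking the positive square root: √(EG − F²) = sqrt(64*u^2 + 100*v^2 + 1). At (u, v) = (3, -1/2): sqrt(602).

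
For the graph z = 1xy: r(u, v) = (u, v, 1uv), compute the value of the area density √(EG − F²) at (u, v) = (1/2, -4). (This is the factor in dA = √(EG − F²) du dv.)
√(EG − F²)|_{(1/2, -4)} = sqrt(69)/2

E = v^2 + 1, F = u*v, G = u^2 + 1, so EG − F² = u^2 + v^2 + 1. Taking the positive square root: √(EG − F²) = sqrt(u^2 + v^2 + 1). At (u, v) = (1/2, -4): sqrt(69)/2.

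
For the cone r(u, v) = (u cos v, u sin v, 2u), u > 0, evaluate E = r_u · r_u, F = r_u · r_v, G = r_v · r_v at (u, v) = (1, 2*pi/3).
E = 5;  F = 0;  G = 1

Partials: r_u = (cos(v), sin(v), 2), r_v = (-u*sin(v), u*cos(v), 0). As functions of (u, v):
  E = r_u · r_u = 5,
  F = r_u · r_v = 0,
  G = r_v · r_v = u^2.
Evaluating at (u, v) = (1, 2*pi/3): E = 5, F = 0, G = 1.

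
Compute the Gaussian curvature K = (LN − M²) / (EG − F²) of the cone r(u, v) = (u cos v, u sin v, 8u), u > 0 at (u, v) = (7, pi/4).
K = 0

Coefficients of the first fundamental form: E = 65, F = 0, G = u^2.
Coefficients of the second fundamental form: L = 0, M = 0, N = 8*sqrt(65)*u^2/(65*Abs(u)).
Assemble K = (LN − M²)/(EG − F²) = 0. At (u, v) = (7, pi/4): K = 0.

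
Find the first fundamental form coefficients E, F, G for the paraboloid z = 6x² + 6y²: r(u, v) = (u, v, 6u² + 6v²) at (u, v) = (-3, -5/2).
E = 1297;  F = 1080;  G = 901

Partials: r_u = (1, 0, 12*u), r_v = (0, 1, 12*v). As functions of (u, v):
  E = r_u · r_u = 144*u^2 + 1,
  F = r_u · r_v = 144*u*v,
  G = r_v · r_v = 144*v^2 + 1.
Evaluating at (u, v) = (-3, -5/2): E = 1297, F = 1080, G = 901.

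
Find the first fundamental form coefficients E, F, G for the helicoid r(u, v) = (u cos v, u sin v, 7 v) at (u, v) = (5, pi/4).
E = 1;  F = 0;  G = 74

Partials: r_u = (cos(v), sin(v), 0), r_v = (-u*sin(v), u*cos(v), 7). As functions of (u, v):
  E = r_u · r_u = 1,
  F = r_u · r_v = 0,
  G = r_v · r_v = u^2 + 49.
Evaluating at (u, v) = (5, pi/4): E = 1, F = 0, G = 74.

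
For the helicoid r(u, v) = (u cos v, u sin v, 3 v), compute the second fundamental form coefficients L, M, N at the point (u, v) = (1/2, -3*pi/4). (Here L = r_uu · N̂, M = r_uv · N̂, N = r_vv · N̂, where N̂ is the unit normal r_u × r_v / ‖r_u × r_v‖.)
L = 0;  M = -6*sqrt(37)/37;  N = 0

Compute the unit normal N̂(u, v) = (3*sin(v)/sqrt(u^2 + 9), -3*cos(v)/sqrt(u^2 + 9), u/sqrt(u^2 + 9)), and the second partials r_uu, r_uv, r_vv. Take dot products:
  L(u, v) = r_uu · N̂ = 0,
  M(u, v) = r_uv · N̂ = -3/sqrt(u^2 + 9),
  N(u, v) = r_vv · N̂ = 0.
Evaluating at (u, v) = (1/2, -3*pi/4):
  L = 0, M = -6*sqrt(37)/37, N = 0.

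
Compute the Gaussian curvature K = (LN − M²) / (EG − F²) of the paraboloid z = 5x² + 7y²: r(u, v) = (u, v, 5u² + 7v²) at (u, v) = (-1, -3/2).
K = 35/73441

Coefficients of the first fundamental form: E = 100*u^2 + 1, F = 140*u*v, G = 196*v^2 + 1.
Coefficients of the second fundamental form: L = 10/sqrt(100*u^2 + 196*v^2 + 1), M = 0, N = 14/sqrt(100*u^2 + 196*v^2 + 1).
Assemble K = (LN − M²)/(EG − F²) = 140/(10000*u^4 + 39200*u^2*v^2 + 200*u^2 + 38416*v^4 + 392*v^2 + 1). At (u, v) = (-1, -3/2): K = 35/73441.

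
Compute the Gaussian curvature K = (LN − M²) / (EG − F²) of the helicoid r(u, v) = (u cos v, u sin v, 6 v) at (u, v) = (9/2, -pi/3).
K = -64/5625

Coefficients of the first fundamental form: E = 1, F = 0, G = u^2 + 36.
Coefficients of the second fundamental form: L = 0, M = -6/sqrt(u^2 + 36), N = 0.
Assemble K = (LN − M²)/(EG − F²) = -36/(u^2 + 36)^2. At (u, v) = (9/2, -pi/3): K = -64/5625.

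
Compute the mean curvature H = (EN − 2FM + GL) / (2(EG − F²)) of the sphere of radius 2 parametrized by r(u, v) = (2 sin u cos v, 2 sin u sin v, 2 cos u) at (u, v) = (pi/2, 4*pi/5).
H = -1/2

With E = 4, F = 0, G = 4*sin(u)^2, L = -2*sin(u)/Abs(sin(u)), M = 0, N = -2*sin(u)^3/Abs(sin(u)), assemble
  H = (EN − 2FM + GL) / (2(EG − F²)) = -sin(u)/(2*Abs(sin(u))).
At (u, v) = (pi/2, 4*pi/5): H = -1/2.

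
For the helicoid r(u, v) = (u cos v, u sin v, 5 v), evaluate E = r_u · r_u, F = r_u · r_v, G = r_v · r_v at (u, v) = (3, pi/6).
E = 1;  F = 0;  G = 34

Partials: r_u = (cos(v), sin(v), 0), r_v = (-u*sin(v), u*cos(v), 5). As functions of (u, v):
  E = r_u · r_u = 1,
  F = r_u · r_v = 0,
  G = r_v · r_v = u^2 + 25.
Evaluating at (u, v) = (3, pi/6): E = 1, F = 0, G = 34.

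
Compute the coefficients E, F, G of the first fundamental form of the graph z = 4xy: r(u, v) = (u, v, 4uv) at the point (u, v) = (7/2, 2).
E = 65;  F = 112;  G = 197

Partials: r_u = (1, 0, 4*v), r_v = (0, 1, 4*u). As functions of (u, v):
  E = r_u · r_u = 16*v^2 + 1,
  F = r_u · r_v = 16*u*v,
  G = r_v · r_v = 16*u^2 + 1.
Evaluating at (u, v) = (7/2, 2): E = 65, F = 112, G = 197.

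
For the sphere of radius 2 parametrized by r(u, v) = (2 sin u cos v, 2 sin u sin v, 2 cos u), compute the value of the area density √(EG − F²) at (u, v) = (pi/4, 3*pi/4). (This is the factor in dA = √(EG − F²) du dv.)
√(EG − F²)|_{(pi/4, 3*pi/4)} = 2*sqrt(2)

E = 4, F = 0, G = 4*sin(u)^2, so EG − F² = 16*sin(u)^2. Taking the positive square root: √(EG − F²) = 4*Abs(sin(u)). At (u, v) = (pi/4, 3*pi/4): 2*sqrt(2).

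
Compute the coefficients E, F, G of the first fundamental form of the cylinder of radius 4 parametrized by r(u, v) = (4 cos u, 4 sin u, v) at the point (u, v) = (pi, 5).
E = 16;  F = 0;  G = 1

Partials: r_u = (-4*sin(u), 4*cos(u), 0), r_v = (0, 0, 1). As functions of (u, v):
  E = r_u · r_u = 16,
  F = r_u · r_v = 0,
  G = r_v · r_v = 1.
Evaluating at (u, v) = (pi, 5): E = 16, F = 0, G = 1.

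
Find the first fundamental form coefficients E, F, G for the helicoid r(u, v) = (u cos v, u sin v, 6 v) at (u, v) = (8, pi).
E = 1;  F = 0;  G = 100

Partials: r_u = (cos(v), sin(v), 0), r_v = (-u*sin(v), u*cos(v), 6). As functions of (u, v):
  E = r_u · r_u = 1,
  F = r_u · r_v = 0,
  G = r_v · r_v = u^2 + 36.
Evaluating at (u, v) = (8, pi): E = 1, F = 0, G = 100.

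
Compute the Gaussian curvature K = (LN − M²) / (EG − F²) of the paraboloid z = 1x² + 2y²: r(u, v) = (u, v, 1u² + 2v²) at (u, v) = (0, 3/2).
K = 8/1369

Coefficients of the first fundamental form: E = 4*u^2 + 1, F = 8*u*v, G = 16*v^2 + 1.
Coefficients of the second fundamental form: L = 2/sqrt(4*u^2 + 16*v^2 + 1), M = 0, N = 4/sqrt(4*u^2 + 16*v^2 + 1).
Assemble K = (LN − M²)/(EG − F²) = 8/(16*u^4 + 128*u^2*v^2 + 8*u^2 + 256*v^4 + 32*v^2 + 1). At (u, v) = (0, 3/2): K = 8/1369.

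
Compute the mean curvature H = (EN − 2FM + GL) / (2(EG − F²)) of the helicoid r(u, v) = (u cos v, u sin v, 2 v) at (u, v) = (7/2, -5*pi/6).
H = 0

With E = 1, F = 0, G = u^2 + 4, L = 0, M = -2/sqrt(u^2 + 4), N = 0, assemble
  H = (EN − 2FM + GL) / (2(EG − F²)) = 0.
At (u, v) = (7/2, -5*pi/6): H = 0.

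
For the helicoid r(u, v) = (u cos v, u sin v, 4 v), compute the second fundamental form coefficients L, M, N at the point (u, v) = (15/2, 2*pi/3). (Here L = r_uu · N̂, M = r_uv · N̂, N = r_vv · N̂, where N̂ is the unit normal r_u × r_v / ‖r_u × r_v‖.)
L = 0;  M = -8/17;  N = 0

Compute the unit normal N̂(u, v) = (4*sin(v)/sqrt(u^2 + 16), -4*cos(v)/sqrt(u^2 + 16), u/sqrt(u^2 + 16)), and the second partials r_uu, r_uv, r_vv. Take dot products:
  L(u, v) = r_uu · N̂ = 0,
  M(u, v) = r_uv · N̂ = -4/sqrt(u^2 + 16),
  N(u, v) = r_vv · N̂ = 0.
Evaluating at (u, v) = (15/2, 2*pi/3):
  L = 0, M = -8/17, N = 0.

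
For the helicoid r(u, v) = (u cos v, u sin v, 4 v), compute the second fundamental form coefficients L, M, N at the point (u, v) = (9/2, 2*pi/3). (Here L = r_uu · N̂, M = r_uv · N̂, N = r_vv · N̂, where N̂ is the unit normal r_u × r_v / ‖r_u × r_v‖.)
L = 0;  M = -8*sqrt(145)/145;  N = 0

Compute the unit normal N̂(u, v) = (4*sin(v)/sqrt(u^2 + 16), -4*cos(v)/sqrt(u^2 + 16), u/sqrt(u^2 + 16)), and the second partials r_uu, r_uv, r_vv. Take dot products:
  L(u, v) = r_uu · N̂ = 0,
  M(u, v) = r_uv · N̂ = -4/sqrt(u^2 + 16),
  N(u, v) = r_vv · N̂ = 0.
Evaluating at (u, v) = (9/2, 2*pi/3):
  L = 0, M = -8*sqrt(145)/145, N = 0.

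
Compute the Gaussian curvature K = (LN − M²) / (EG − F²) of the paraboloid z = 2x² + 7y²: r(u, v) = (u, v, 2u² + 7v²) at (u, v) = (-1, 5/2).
K = 14/385641

Coefficients of the first fundamental form: E = 16*u^2 + 1, F = 56*u*v, G = 196*v^2 + 1.
Coefficients of the second fundamental form: L = 4/sqrt(16*u^2 + 196*v^2 + 1), M = 0, N = 14/sqrt(16*u^2 + 196*v^2 + 1).
Assemble K = (LN − M²)/(EG − F²) = 56/(256*u^4 + 6272*u^2*v^2 + 32*u^2 + 38416*v^4 + 392*v^2 + 1). At (u, v) = (-1, 5/2): K = 14/385641.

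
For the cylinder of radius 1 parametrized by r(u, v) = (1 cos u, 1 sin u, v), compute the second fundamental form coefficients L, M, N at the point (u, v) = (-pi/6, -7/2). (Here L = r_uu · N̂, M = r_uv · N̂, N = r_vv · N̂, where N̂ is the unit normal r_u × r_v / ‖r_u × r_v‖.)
L = -1;  M = 0;  N = 0

Compute the unit normal N̂(u, v) = (cos(u), sin(u), 0), and the second partials r_uu, r_uv, r_vv. Take dot products:
  L(u, v) = r_uu · N̂ = -1,
  M(u, v) = r_uv · N̂ = 0,
  N(u, v) = r_vv · N̂ = 0.
Evaluating at (u, v) = (-pi/6, -7/2):
  L = -1, M = 0, N = 0.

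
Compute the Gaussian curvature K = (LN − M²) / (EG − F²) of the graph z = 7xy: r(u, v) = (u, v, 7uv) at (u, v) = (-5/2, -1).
K = -784/2030625

Coefficients of the first fundamental form: E = 49*v^2 + 1, F = 49*u*v, G = 49*u^2 + 1.
Coefficients of the second fundamental form: L = 0, M = 7/sqrt(49*u^2 + 49*v^2 + 1), N = 0.
Assemble K = (LN − M²)/(EG − F²) = -49/(2401*u^4 + 4802*u^2*v^2 + 98*u^2 + 2401*v^4 + 98*v^2 + 1). At (u, v) = (-5/2, -1): K = -784/2030625.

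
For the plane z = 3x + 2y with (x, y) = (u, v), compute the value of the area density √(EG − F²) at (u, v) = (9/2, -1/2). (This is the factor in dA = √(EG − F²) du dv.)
√(EG − F²)|_{(9/2, -1/2)} = sqrt(14)

E = 10, F = 6, G = 5, so EG − F² = 14. Taking the positive square root: √(EG − F²) = sqrt(14). At (u, v) = (9/2, -1/2): sqrt(14).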